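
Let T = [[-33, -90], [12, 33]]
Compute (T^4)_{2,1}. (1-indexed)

tr T = 0 and det T = -9, so the characteristic polynomial is λ² − (0)λ + (-9) with roots 3 and -3.
Eigenvectors give P = [[-5, 3], [2, -1]] with P⁻¹ = [[1, 3], [2, 5]], and T = P·diag(3, -3)·P⁻¹.
Then T^4 = P·diag(81, 81)·P⁻¹ = [[-405, 243], [162, -81]] · [[1, 3], [2, 5]] = [[81, 0], [0, 81]].

0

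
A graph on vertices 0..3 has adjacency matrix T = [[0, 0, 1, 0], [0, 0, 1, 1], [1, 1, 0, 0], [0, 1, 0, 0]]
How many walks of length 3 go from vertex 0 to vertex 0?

The number of length-3 walks from vertex 0 to vertex 0 is entry (0,0) of T³, where T is the adjacency matrix.
T² = [[1, 1, 0, 0], [1, 2, 0, 0], [0, 0, 2, 1], [0, 0, 1, 1]]
T³ = [[0, 0, 2, 1], [0, 0, 3, 2], [2, 3, 0, 0], [1, 2, 0, 0]]

0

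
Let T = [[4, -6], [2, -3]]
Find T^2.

T² = T (a projection; rank 1, trace 1), so T^2 = T.

[[4, -6], [2, -3]]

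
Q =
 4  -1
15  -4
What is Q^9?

[[4, -1], [15, -4]]

Q² = I (check: tr Q = 0 and det Q = -1), so Q^9 = Q since 9 is odd.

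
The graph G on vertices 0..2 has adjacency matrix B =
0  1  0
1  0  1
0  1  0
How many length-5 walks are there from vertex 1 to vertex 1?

The number of length-5 walks from vertex 1 to vertex 1 is entry (1,1) of B^5, where B is the adjacency matrix.
B^2 = [[1, 0, 1], [0, 2, 0], [1, 0, 1]]
B^3 = [[0, 2, 0], [2, 0, 2], [0, 2, 0]]
B^4 = [[2, 0, 2], [0, 4, 0], [2, 0, 2]]
B^5 = [[0, 4, 0], [4, 0, 4], [0, 4, 0]]

0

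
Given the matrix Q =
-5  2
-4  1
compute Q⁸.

[[13121, -6560], [13120, -6559]]

tr Q = -4 and det Q = 3, so the characteristic polynomial is λ² − (-4)λ + (3) with roots -1 and -3.
Eigenvectors give P = [[-1, -1], [-2, -1]] with P⁻¹ = [[1, -1], [-2, 1]], and Q = P·diag(-1, -3)·P⁻¹.
Then Q⁸ = P·diag(1, 6561)·P⁻¹ = [[-1, -6561], [-2, -6561]] · [[1, -1], [-2, 1]] = [[13121, -6560], [13120, -6559]].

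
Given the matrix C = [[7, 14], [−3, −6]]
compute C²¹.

[[7, 14], [−3, −6]]

C² = C (a projection; rank 1, trace 1), so C²¹ = C.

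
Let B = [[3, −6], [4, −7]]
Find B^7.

[[4371, −6558], [4372, −6559]]

tr B = −4 and det B = 3, so the characteristic polynomial is λ² − (−4)λ + (3) with roots −3 and −1.
Eigenvectors give P = [[1, −3], [1, −2]] with P⁻¹ = [[−2, 3], [−1, 1]], and B = P·diag(−3, −1)·P⁻¹.
Then B^7 = P·diag(−2187, −1)·P⁻¹ = [[−2187, 3], [−2187, 2]] · [[−2, 3], [−1, 1]] = [[4371, −6558], [4372, −6559]].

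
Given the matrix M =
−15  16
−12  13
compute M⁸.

tr M = −2 and det M = −3, so the characteristic polynomial is λ² − (−2)λ + (−3) with roots 1 and −3.
Eigenvectors give P = [[1, −4], [1, −3]] with P⁻¹ = [[−3, 4], [−1, 1]], and M = P·diag(1, −3)·P⁻¹.
Then M⁸ = P·diag(1, 6561)·P⁻¹ = [[1, −26244], [1, −19683]] · [[−3, 4], [−1, 1]] = [[26241, −26240], [19680, −19679]].

[[26241, −26240], [19680, −19679]]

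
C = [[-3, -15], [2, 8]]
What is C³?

tr C = 5 and det C = 6, so the characteristic polynomial is λ² − (5)λ + (6) with roots 3 and 2.
Eigenvectors give P = [[-5, -3], [2, 1]] with P⁻¹ = [[1, 3], [-2, -5]], and C = P·diag(3, 2)·P⁻¹.
Then C³ = P·diag(27, 8)·P⁻¹ = [[-135, -24], [54, 8]] · [[1, 3], [-2, -5]] = [[-87, -285], [38, 122]].

[[-87, -285], [38, 122]]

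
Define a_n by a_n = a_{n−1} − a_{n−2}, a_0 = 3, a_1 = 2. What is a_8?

With companion matrix M = [[1, −1], [1, 0]], [a_n, a_{n−1}]ᵀ = M·[a_{n−1}, a_{n−2}]ᵀ, so [a_8, a_7]ᵀ = M⁷·[a_1, a_0]ᵀ.
M⁷ = [[1, −1], [1, 0]], giving [a_8, a_7]ᵀ = [[−1], [2]].

−1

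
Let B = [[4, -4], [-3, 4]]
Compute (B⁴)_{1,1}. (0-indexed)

1552

B² = [[28, -32], [-24, 28]]
B³ = [[208, -240], [-180, 208]]
B⁴ = [[1552, -1792], [-1344, 1552]]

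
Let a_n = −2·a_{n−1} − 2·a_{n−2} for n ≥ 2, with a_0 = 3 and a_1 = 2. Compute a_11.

256

With companion matrix Q = [[−2, −2], [1, 0]], [a_n, a_{n−1}]ᵀ = Q·[a_{n−1}, a_{n−2}]ᵀ, so [a_11, a_10]ᵀ = Q¹⁰·[a_1, a_0]ᵀ.
Q¹⁰ = [[32, 64], [−32, −32]], giving [a_11, a_10]ᵀ = [[256], [−160]].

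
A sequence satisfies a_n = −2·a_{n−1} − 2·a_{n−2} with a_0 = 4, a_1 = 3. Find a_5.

−12

With companion matrix C = [[−2, −2], [1, 0]], [a_n, a_{n−1}]ᵀ = C·[a_{n−1}, a_{n−2}]ᵀ, so [a_5, a_4]ᵀ = C^4·[a_1, a_0]ᵀ.
C^4 = [[−4, 0], [0, −4]], giving [a_5, a_4]ᵀ = [[−12], [−16]].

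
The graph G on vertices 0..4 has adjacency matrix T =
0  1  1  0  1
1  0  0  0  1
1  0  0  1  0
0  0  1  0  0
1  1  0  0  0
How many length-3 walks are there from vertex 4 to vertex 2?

1

The number of length-3 walks from vertex 4 to vertex 2 is entry (4,2) of T^3, where T is the adjacency matrix.
T^2 = [[3, 1, 0, 1, 1], [1, 2, 1, 0, 1], [0, 1, 2, 0, 1], [1, 0, 0, 1, 0], [1, 1, 1, 0, 2]]
T^3 = [[2, 4, 4, 0, 4], [4, 2, 1, 1, 3], [4, 1, 0, 2, 1], [0, 1, 2, 0, 1], [4, 3, 1, 1, 2]]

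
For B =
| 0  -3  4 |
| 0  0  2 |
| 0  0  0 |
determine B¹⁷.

B is strictly triangular, hence nilpotent: B³ = 0, so B¹⁷ = 0.

[[0, 0, 0], [0, 0, 0], [0, 0, 0]]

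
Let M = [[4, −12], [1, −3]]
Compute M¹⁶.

[[4, −12], [1, −3]]

M² = M (a projection; rank 1, trace 1), so M¹⁶ = M.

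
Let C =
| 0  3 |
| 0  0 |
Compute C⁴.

C is strictly triangular, hence nilpotent: C² = 0, so C⁴ = 0.

[[0, 0], [0, 0]]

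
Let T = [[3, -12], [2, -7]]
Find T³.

[[51, -156], [26, -79]]

tr T = -4 and det T = 3, so the characteristic polynomial is λ² − (-4)λ + (3) with roots -3 and -1.
Eigenvectors give P = [[-2, 3], [-1, 1]] with P⁻¹ = [[1, -3], [1, -2]], and T = P·diag(-3, -1)·P⁻¹.
Then T³ = P·diag(-27, -1)·P⁻¹ = [[54, -3], [27, -1]] · [[1, -3], [1, -2]] = [[51, -156], [26, -79]].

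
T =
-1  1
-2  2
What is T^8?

T² = T (a projection; rank 1, trace 1), so T^8 = T.

[[-1, 1], [-2, 2]]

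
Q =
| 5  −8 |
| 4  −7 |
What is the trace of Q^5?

tr Q = −2 and det Q = −3, so the characteristic polynomial is λ² − (−2)λ + (−3) with roots −3 and 1.
Eigenvectors give P = [[1, 2], [1, 1]] with P⁻¹ = [[−1, 2], [1, −1]], and Q = P·diag(−3, 1)·P⁻¹.
Then Q^5 = P·diag(−243, 1)·P⁻¹ = [[−243, 2], [−243, 1]] · [[−1, 2], [1, −1]] = [[245, −488], [244, −487]].

−242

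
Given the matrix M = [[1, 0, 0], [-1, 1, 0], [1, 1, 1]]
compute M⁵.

M = I + N where N = [[0, 0, 0], [-1, 0, 0], [1, 1, 0]] is strictly lower-triangular, so N³ = 0.
(I + N)⁵ = I + 5·N + 10·N² = [[1, 0, 0], [-5, 1, 0], [-5, 5, 1]].

[[1, 0, 0], [-5, 1, 0], [-5, 5, 1]]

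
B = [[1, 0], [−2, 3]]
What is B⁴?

[[1, 0], [−80, 81]]

tr B = 4 and det B = 3, so the characteristic polynomial is λ² − (4)λ + (3) with roots 3 and 1.
Eigenvectors give P = [[0, −1], [1, −1]] with P⁻¹ = [[−1, 1], [−1, 0]], and B = P·diag(3, 1)·P⁻¹.
Then B⁴ = P·diag(81, 1)·P⁻¹ = [[0, −1], [81, −1]] · [[−1, 1], [−1, 0]] = [[1, 0], [−80, 81]].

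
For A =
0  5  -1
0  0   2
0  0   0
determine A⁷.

A is strictly triangular, hence nilpotent: A³ = 0, so A⁷ = 0.

[[0, 0, 0], [0, 0, 0], [0, 0, 0]]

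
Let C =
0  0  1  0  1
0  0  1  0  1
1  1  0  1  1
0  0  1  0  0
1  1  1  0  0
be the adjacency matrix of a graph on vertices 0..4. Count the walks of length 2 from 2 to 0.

The number of length-2 walks from vertex 2 to vertex 0 is entry (2,0) of C², where C is the adjacency matrix.
C² = [[2, 2, 1, 1, 1], [2, 2, 1, 1, 1], [1, 1, 4, 0, 2], [1, 1, 0, 1, 1], [1, 1, 2, 1, 3]]

1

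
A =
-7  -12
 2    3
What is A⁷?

[[-6559, -13116], [2186, 4371]]

tr A = -4 and det A = 3, so the characteristic polynomial is λ² − (-4)λ + (3) with roots -3 and -1.
Eigenvectors give P = [[-3, 2], [1, -1]] with P⁻¹ = [[-1, -2], [-1, -3]], and A = P·diag(-3, -1)·P⁻¹.
Then A⁷ = P·diag(-2187, -1)·P⁻¹ = [[6561, -2], [-2187, 1]] · [[-1, -2], [-1, -3]] = [[-6559, -13116], [2186, 4371]].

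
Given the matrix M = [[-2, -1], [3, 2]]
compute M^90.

[[1, 0], [0, 1]]

M² = I (check: tr M = 0 and det M = -1), so M^90 = I since 90 is even.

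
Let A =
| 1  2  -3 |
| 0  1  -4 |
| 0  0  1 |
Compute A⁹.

A = I + N where N = [[0, 2, -3], [0, 0, -4], [0, 0, 0]] is strictly upper-triangular, so N³ = 0.
(I + N)⁹ = I + 9·N + 36·N² = [[1, 18, -315], [0, 1, -36], [0, 0, 1]].

[[1, 18, -315], [0, 1, -36], [0, 0, 1]]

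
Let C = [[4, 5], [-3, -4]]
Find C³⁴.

[[1, 0], [0, 1]]

C² = I (check: tr C = 0 and det C = -1), so C³⁴ = I since 34 is even.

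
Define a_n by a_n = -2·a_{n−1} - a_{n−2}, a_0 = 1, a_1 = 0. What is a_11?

With companion matrix C = [[-2, -1], [1, 0]], [a_n, a_{n−1}]ᵀ = C·[a_{n−1}, a_{n−2}]ᵀ, so [a_11, a_10]ᵀ = C^10·[a_1, a_0]ᵀ.
C^10 = [[11, 10], [-10, -9]], giving [a_11, a_10]ᵀ = [[10], [-9]].

10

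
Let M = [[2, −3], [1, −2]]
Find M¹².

M² = I (check: tr M = 0 and det M = −1), so M¹² = I since 12 is even.

[[1, 0], [0, 1]]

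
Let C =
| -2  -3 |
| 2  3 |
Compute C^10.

C² = C (a projection; rank 1, trace 1), so C^10 = C.

[[-2, -3], [2, 3]]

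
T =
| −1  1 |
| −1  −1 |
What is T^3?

T^2 = [[0, −2], [2, 0]]
T^3 = [[2, 2], [−2, 2]]

[[2, 2], [−2, 2]]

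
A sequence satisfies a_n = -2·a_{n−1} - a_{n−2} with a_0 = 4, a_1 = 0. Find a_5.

16

With companion matrix T = [[-2, -1], [1, 0]], [a_n, a_{n−1}]ᵀ = T·[a_{n−1}, a_{n−2}]ᵀ, so [a_5, a_4]ᵀ = T^4·[a_1, a_0]ᵀ.
T^4 = [[5, 4], [-4, -3]], giving [a_5, a_4]ᵀ = [[16], [-12]].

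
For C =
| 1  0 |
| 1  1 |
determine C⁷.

C = I + N where N = [[0, 0], [1, 0]] is strictly lower-triangular, so N² = 0.
(I + N)⁷ = I + 7·N = [[1, 0], [7, 1]].

[[1, 0], [7, 1]]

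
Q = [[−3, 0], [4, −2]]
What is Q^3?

[[−27, 0], [76, −8]]

Q^2 = [[9, 0], [−20, 4]]
Q^3 = [[−27, 0], [76, −8]]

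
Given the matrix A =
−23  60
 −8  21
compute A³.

tr A = −2 and det A = −3, so the characteristic polynomial is λ² − (−2)λ + (−3) with roots 1 and −3.
Eigenvectors give P = [[−5, −3], [−2, −1]] with P⁻¹ = [[1, −3], [−2, 5]], and A = P·diag(1, −3)·P⁻¹.
Then A³ = P·diag(1, −27)·P⁻¹ = [[−5, 81], [−2, 27]] · [[1, −3], [−2, 5]] = [[−167, 420], [−56, 141]].

[[−167, 420], [−56, 141]]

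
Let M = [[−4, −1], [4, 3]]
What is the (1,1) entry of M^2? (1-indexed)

12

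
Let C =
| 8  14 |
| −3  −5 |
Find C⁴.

[[106, 210], [−45, −89]]

tr C = 3 and det C = 2, so the characteristic polynomial is λ² − (3)λ + (2) with roots 2 and 1.
Eigenvectors give P = [[7, −2], [−3, 1]] with P⁻¹ = [[1, 2], [3, 7]], and C = P·diag(2, 1)·P⁻¹.
Then C⁴ = P·diag(16, 1)·P⁻¹ = [[112, −2], [−48, 1]] · [[1, 2], [3, 7]] = [[106, 210], [−45, −89]].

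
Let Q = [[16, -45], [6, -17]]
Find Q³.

[[46, -135], [18, -53]]

tr Q = -1 and det Q = -2, so the characteristic polynomial is λ² − (-1)λ + (-2) with roots -2 and 1.
Eigenvectors give P = [[-5, -3], [-2, -1]] with P⁻¹ = [[1, -3], [-2, 5]], and Q = P·diag(-2, 1)·P⁻¹.
Then Q³ = P·diag(-8, 1)·P⁻¹ = [[40, -3], [16, -1]] · [[1, -3], [-2, 5]] = [[46, -135], [18, -53]].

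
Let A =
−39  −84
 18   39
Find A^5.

[[−3159, −6804], [1458, 3159]]

tr A = 0 and det A = −9, so the characteristic polynomial is λ² − (0)λ + (−9) with roots 3 and −3.
Eigenvectors give P = [[2, 7], [−1, −3]] with P⁻¹ = [[−3, −7], [1, 2]], and A = P·diag(3, −3)·P⁻¹.
Then A^5 = P·diag(243, −243)·P⁻¹ = [[486, −1701], [−243, 729]] · [[−3, −7], [1, 2]] = [[−3159, −6804], [1458, 3159]].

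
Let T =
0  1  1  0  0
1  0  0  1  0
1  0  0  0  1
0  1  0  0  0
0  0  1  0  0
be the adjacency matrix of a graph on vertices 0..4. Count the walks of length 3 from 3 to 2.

1

The number of length-3 walks from vertex 3 to vertex 2 is entry (3,2) of T³, where T is the adjacency matrix.
T² = [[2, 0, 0, 1, 1], [0, 2, 1, 0, 0], [0, 1, 2, 0, 0], [1, 0, 0, 1, 0], [1, 0, 0, 0, 1]]
T³ = [[0, 3, 3, 0, 0], [3, 0, 0, 2, 1], [3, 0, 0, 1, 2], [0, 2, 1, 0, 0], [0, 1, 2, 0, 0]]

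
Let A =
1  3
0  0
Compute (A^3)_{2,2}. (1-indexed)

A^2 = [[1, 3], [0, 0]]
A^3 = [[1, 3], [0, 0]]

0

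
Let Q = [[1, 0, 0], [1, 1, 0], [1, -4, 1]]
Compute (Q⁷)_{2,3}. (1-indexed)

Q = I + N where N = [[0, 0, 0], [1, 0, 0], [1, -4, 0]] is strictly lower-triangular, so N³ = 0.
(I + N)⁷ = I + 7·N + 21·N² = [[1, 0, 0], [7, 1, 0], [-77, -28, 1]].

0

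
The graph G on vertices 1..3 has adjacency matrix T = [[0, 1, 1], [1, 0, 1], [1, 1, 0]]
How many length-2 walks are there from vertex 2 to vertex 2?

2

The number of length-2 walks from vertex 2 to vertex 2 is entry (2,2) of T², where T is the adjacency matrix.
T² = [[2, 1, 1], [1, 2, 1], [1, 1, 2]]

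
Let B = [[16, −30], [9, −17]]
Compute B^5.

[[166, −330], [99, −197]]

tr B = −1 and det B = −2, so the characteristic polynomial is λ² − (−1)λ + (−2) with roots 1 and −2.
Eigenvectors give P = [[2, 5], [1, 3]] with P⁻¹ = [[3, −5], [−1, 2]], and B = P·diag(1, −2)·P⁻¹.
Then B^5 = P·diag(1, −32)·P⁻¹ = [[2, −160], [1, −96]] · [[3, −5], [−1, 2]] = [[166, −330], [99, −197]].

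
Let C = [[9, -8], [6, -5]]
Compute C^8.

tr C = 4 and det C = 3, so the characteristic polynomial is λ² − (4)λ + (3) with roots 3 and 1.
Eigenvectors give P = [[4, 1], [3, 1]] with P⁻¹ = [[1, -1], [-3, 4]], and C = P·diag(3, 1)·P⁻¹.
Then C^8 = P·diag(6561, 1)·P⁻¹ = [[26244, 1], [19683, 1]] · [[1, -1], [-3, 4]] = [[26241, -26240], [19680, -19679]].

[[26241, -26240], [19680, -19679]]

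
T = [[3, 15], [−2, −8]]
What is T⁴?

[[−309, −975], [130, 406]]

tr T = −5 and det T = 6, so the characteristic polynomial is λ² − (−5)λ + (6) with roots −2 and −3.
Eigenvectors give P = [[−3, −5], [1, 2]] with P⁻¹ = [[−2, −5], [1, 3]], and T = P·diag(−2, −3)·P⁻¹.
Then T⁴ = P·diag(16, 81)·P⁻¹ = [[−48, −405], [16, 162]] · [[−2, −5], [1, 3]] = [[−309, −975], [130, 406]].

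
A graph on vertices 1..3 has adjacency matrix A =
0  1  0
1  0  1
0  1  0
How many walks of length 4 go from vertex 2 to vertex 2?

4

The number of length-4 walks from vertex 2 to vertex 2 is entry (2,2) of A⁴, where A is the adjacency matrix.
A² = [[1, 0, 1], [0, 2, 0], [1, 0, 1]]
A³ = [[0, 2, 0], [2, 0, 2], [0, 2, 0]]
A⁴ = [[2, 0, 2], [0, 4, 0], [2, 0, 2]]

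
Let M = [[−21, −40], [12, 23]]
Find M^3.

tr M = 2 and det M = −3, so the characteristic polynomial is λ² − (2)λ + (−3) with roots −1 and 3.
Eigenvectors give P = [[−2, 5], [1, −3]] with P⁻¹ = [[−3, −5], [−1, −2]], and M = P·diag(−1, 3)·P⁻¹.
Then M^3 = P·diag(−1, 27)·P⁻¹ = [[2, 135], [−1, −81]] · [[−3, −5], [−1, −2]] = [[−141, −280], [84, 167]].

[[−141, −280], [84, 167]]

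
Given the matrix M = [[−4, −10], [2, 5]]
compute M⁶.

[[−4, −10], [2, 5]]

M² = M (a projection; rank 1, trace 1), so M⁶ = M.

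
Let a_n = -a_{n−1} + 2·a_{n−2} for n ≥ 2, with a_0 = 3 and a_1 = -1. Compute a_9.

-681

With companion matrix Q = [[-1, 2], [1, 0]], [a_n, a_{n−1}]ᵀ = Q·[a_{n−1}, a_{n−2}]ᵀ, so [a_9, a_8]ᵀ = Q⁸·[a_1, a_0]ᵀ.
Q⁸ = [[171, -170], [-85, 86]], giving [a_9, a_8]ᵀ = [[-681], [343]].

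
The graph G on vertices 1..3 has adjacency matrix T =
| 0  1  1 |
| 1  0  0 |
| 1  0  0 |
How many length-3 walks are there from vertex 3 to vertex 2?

0

The number of length-3 walks from vertex 3 to vertex 2 is entry (3,2) of T³, where T is the adjacency matrix.
T² = [[2, 0, 0], [0, 1, 1], [0, 1, 1]]
T³ = [[0, 2, 2], [2, 0, 0], [2, 0, 0]]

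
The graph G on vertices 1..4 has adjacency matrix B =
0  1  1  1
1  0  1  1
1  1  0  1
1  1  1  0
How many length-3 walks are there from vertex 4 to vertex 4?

The number of length-3 walks from vertex 4 to vertex 4 is entry (4,4) of B³, where B is the adjacency matrix.
B² = [[3, 2, 2, 2], [2, 3, 2, 2], [2, 2, 3, 2], [2, 2, 2, 3]]
B³ = [[6, 7, 7, 7], [7, 6, 7, 7], [7, 7, 6, 7], [7, 7, 7, 6]]

6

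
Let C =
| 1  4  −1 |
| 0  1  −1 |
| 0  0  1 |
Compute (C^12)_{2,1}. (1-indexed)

0

C = I + N where N = [[0, 4, −1], [0, 0, −1], [0, 0, 0]] is strictly upper-triangular, so N^3 = 0.
(I + N)^12 = I + 12·N + 66·N^2 = [[1, 48, −276], [0, 1, −12], [0, 0, 1]].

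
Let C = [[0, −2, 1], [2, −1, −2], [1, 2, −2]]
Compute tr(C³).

57

C² = [[−3, 4, 2], [−4, −7, 8], [2, −8, 1]]
C³ = [[10, 6, −15], [−6, 31, −6], [−15, 6, 16]]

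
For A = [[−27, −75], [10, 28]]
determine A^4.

[[−309, −975], [130, 406]]

tr A = 1 and det A = −6, so the characteristic polynomial is λ² − (1)λ + (−6) with roots −2 and 3.
Eigenvectors give P = [[3, −5], [−1, 2]] with P⁻¹ = [[2, 5], [1, 3]], and A = P·diag(−2, 3)·P⁻¹.
Then A^4 = P·diag(16, 81)·P⁻¹ = [[48, −405], [−16, 162]] · [[2, 5], [1, 3]] = [[−309, −975], [130, 406]].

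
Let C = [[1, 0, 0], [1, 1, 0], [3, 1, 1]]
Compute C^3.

C = I + N where N = [[0, 0, 0], [1, 0, 0], [3, 1, 0]] is strictly lower-triangular, so N^3 = 0.
(I + N)^3 = I + 3·N + 3·N^2 = [[1, 0, 0], [3, 1, 0], [12, 3, 1]].

[[1, 0, 0], [3, 1, 0], [12, 3, 1]]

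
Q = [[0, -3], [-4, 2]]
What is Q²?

[[12, -6], [-8, 16]]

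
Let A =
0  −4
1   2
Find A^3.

[[−8, 0], [0, −8]]

A^2 = [[−4, −8], [2, 0]]
A^3 = [[−8, 0], [0, −8]]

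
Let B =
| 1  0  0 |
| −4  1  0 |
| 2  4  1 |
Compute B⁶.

[[1, 0, 0], [−24, 1, 0], [−228, 24, 1]]

B = I + N where N = [[0, 0, 0], [−4, 0, 0], [2, 4, 0]] is strictly lower-triangular, so N³ = 0.
(I + N)⁶ = I + 6·N + 15·N² = [[1, 0, 0], [−24, 1, 0], [−228, 24, 1]].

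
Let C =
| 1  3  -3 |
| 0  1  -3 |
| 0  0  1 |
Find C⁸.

[[1, 24, -276], [0, 1, -24], [0, 0, 1]]

C = I + N where N = [[0, 3, -3], [0, 0, -3], [0, 0, 0]] is strictly upper-triangular, so N³ = 0.
(I + N)⁸ = I + 8·N + 28·N² = [[1, 24, -276], [0, 1, -24], [0, 0, 1]].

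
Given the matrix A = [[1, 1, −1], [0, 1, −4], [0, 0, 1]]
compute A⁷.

[[1, 7, −91], [0, 1, −28], [0, 0, 1]]

A = I + N where N = [[0, 1, −1], [0, 0, −4], [0, 0, 0]] is strictly upper-triangular, so N³ = 0.
(I + N)⁷ = I + 7·N + 21·N² = [[1, 7, −91], [0, 1, −28], [0, 0, 1]].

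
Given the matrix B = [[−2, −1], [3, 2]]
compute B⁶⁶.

[[1, 0], [0, 1]]

B² = I (check: tr B = 0 and det B = −1), so B⁶⁶ = I since 66 is even.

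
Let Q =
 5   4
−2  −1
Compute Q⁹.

[[39365, 39364], [−19682, −19681]]

tr Q = 4 and det Q = 3, so the characteristic polynomial is λ² − (4)λ + (3) with roots 3 and 1.
Eigenvectors give P = [[−2, −1], [1, 1]] with P⁻¹ = [[−1, −1], [1, 2]], and Q = P·diag(3, 1)·P⁻¹.
Then Q⁹ = P·diag(19683, 1)·P⁻¹ = [[−39366, −1], [19683, 1]] · [[−1, −1], [1, 2]] = [[39365, 39364], [−19682, −19681]].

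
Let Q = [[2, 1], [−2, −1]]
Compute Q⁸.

[[2, 1], [−2, −1]]

Q² = Q (a projection; rank 1, trace 1), so Q⁸ = Q.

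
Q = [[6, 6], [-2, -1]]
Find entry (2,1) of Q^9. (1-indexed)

-38342

tr Q = 5 and det Q = 6, so the characteristic polynomial is λ² − (5)λ + (6) with roots 3 and 2.
Eigenvectors give P = [[-2, -3], [1, 2]] with P⁻¹ = [[-2, -3], [1, 2]], and Q = P·diag(3, 2)·P⁻¹.
Then Q^9 = P·diag(19683, 512)·P⁻¹ = [[-39366, -1536], [19683, 1024]] · [[-2, -3], [1, 2]] = [[77196, 115026], [-38342, -57001]].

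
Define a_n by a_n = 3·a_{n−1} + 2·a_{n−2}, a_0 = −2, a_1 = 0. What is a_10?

With companion matrix A = [[3, 2], [1, 0]], [a_n, a_{n−1}]ᵀ = A·[a_{n−1}, a_{n−2}]ᵀ, so [a_10, a_9]ᵀ = A^9·[a_1, a_0]ᵀ.
A^9 = [[79647, 44726], [22363, 12558]], giving [a_10, a_9]ᵀ = [[−89452], [−25116]].

−89452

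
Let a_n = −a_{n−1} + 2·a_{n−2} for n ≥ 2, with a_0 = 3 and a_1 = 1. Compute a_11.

With companion matrix Q = [[−1, 2], [1, 0]], [a_n, a_{n−1}]ᵀ = Q·[a_{n−1}, a_{n−2}]ᵀ, so [a_11, a_10]ᵀ = Q¹⁰·[a_1, a_0]ᵀ.
Q¹⁰ = [[683, −682], [−341, 342]], giving [a_11, a_10]ᵀ = [[−1363], [685]].

−1363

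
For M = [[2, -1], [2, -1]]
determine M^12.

M² = M (a projection; rank 1, trace 1), so M^12 = M.

[[2, -1], [2, -1]]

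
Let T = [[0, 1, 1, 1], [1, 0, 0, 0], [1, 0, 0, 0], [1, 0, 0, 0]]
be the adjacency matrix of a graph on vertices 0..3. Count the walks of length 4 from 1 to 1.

The number of length-4 walks from vertex 1 to vertex 1 is entry (1,1) of T⁴, where T is the adjacency matrix.
T² = [[3, 0, 0, 0], [0, 1, 1, 1], [0, 1, 1, 1], [0, 1, 1, 1]]
T³ = [[0, 3, 3, 3], [3, 0, 0, 0], [3, 0, 0, 0], [3, 0, 0, 0]]
T⁴ = [[9, 0, 0, 0], [0, 3, 3, 3], [0, 3, 3, 3], [0, 3, 3, 3]]

3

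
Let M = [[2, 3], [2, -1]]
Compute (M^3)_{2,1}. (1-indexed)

18

M^2 = [[10, 3], [2, 7]]
M^3 = [[26, 27], [18, -1]]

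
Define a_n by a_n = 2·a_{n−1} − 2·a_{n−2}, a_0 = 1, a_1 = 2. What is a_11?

0

With companion matrix B = [[2, −2], [1, 0]], [a_n, a_{n−1}]ᵀ = B·[a_{n−1}, a_{n−2}]ᵀ, so [a_11, a_10]ᵀ = B^10·[a_1, a_0]ᵀ.
B^10 = [[32, −64], [32, −32]], giving [a_11, a_10]ᵀ = [[0], [32]].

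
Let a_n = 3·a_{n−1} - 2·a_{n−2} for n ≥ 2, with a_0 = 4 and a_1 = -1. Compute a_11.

With companion matrix Q = [[3, -2], [1, 0]], [a_n, a_{n−1}]ᵀ = Q·[a_{n−1}, a_{n−2}]ᵀ, so [a_11, a_10]ᵀ = Q¹⁰·[a_1, a_0]ᵀ.
Q¹⁰ = [[2047, -2046], [1023, -1022]], giving [a_11, a_10]ᵀ = [[-10231], [-5111]].

-10231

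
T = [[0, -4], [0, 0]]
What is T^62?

T is strictly triangular, hence nilpotent: T^2 = 0, so T^62 = 0.

[[0, 0], [0, 0]]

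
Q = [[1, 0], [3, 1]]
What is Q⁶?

Q = I + N where N = [[0, 0], [3, 0]] is strictly lower-triangular, so N² = 0.
(I + N)⁶ = I + 6·N = [[1, 0], [18, 1]].

[[1, 0], [18, 1]]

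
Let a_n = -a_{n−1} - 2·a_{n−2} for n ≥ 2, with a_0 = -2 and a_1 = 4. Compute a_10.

-24

With companion matrix A = [[-1, -2], [1, 0]], [a_n, a_{n−1}]ᵀ = A·[a_{n−1}, a_{n−2}]ᵀ, so [a_10, a_9]ᵀ = A⁹·[a_1, a_0]ᵀ.
A⁹ = [[11, 34], [-17, -6]], giving [a_10, a_9]ᵀ = [[-24], [-56]].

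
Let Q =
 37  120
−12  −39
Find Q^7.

[[19693, 65640], [−6564, −21879]]

tr Q = −2 and det Q = −3, so the characteristic polynomial is λ² − (−2)λ + (−3) with roots −3 and 1.
Eigenvectors give P = [[−3, 10], [1, −3]] with P⁻¹ = [[3, 10], [1, 3]], and Q = P·diag(−3, 1)·P⁻¹.
Then Q^7 = P·diag(−2187, 1)·P⁻¹ = [[6561, 10], [−2187, −3]] · [[3, 10], [1, 3]] = [[19693, 65640], [−6564, −21879]].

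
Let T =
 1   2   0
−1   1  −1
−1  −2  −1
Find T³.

T² = [[−1, 4, −2], [−1, 1, 0], [2, −2, 3]]
T³ = [[−3, 6, −2], [−2, −1, −1], [1, −4, −1]]

[[−3, 6, −2], [−2, −1, −1], [1, −4, −1]]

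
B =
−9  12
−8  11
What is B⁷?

[[−4377, 6564], [−4376, 6563]]

tr B = 2 and det B = −3, so the characteristic polynomial is λ² − (2)λ + (−3) with roots 3 and −1.
Eigenvectors give P = [[1, 3], [1, 2]] with P⁻¹ = [[−2, 3], [1, −1]], and B = P·diag(3, −1)·P⁻¹.
Then B⁷ = P·diag(2187, −1)·P⁻¹ = [[2187, −3], [2187, −2]] · [[−2, 3], [1, −1]] = [[−4377, 6564], [−4376, 6563]].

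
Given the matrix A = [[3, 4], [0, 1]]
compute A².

[[9, 16], [0, 1]]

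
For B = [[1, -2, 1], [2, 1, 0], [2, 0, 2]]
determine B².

[[-1, -4, 3], [4, -3, 2], [6, -4, 6]]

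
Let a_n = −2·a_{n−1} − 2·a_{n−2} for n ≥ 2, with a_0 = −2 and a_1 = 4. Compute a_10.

With companion matrix Q = [[−2, −2], [1, 0]], [a_n, a_{n−1}]ᵀ = Q·[a_{n−1}, a_{n−2}]ᵀ, so [a_10, a_9]ᵀ = Q^9·[a_1, a_0]ᵀ.
Q^9 = [[−32, −32], [16, 0]], giving [a_10, a_9]ᵀ = [[−64], [64]].

−64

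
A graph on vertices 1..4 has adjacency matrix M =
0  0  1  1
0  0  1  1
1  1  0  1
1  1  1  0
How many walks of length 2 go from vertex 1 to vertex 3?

1

The number of length-2 walks from vertex 1 to vertex 3 is entry (1,3) of M², where M is the adjacency matrix.
M² = [[2, 2, 1, 1], [2, 2, 1, 1], [1, 1, 3, 2], [1, 1, 2, 3]]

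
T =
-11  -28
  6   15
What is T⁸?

[[-39359, -91840], [19680, 45921]]

tr T = 4 and det T = 3, so the characteristic polynomial is λ² − (4)λ + (3) with roots 3 and 1.
Eigenvectors give P = [[-2, 7], [1, -3]] with P⁻¹ = [[3, 7], [1, 2]], and T = P·diag(3, 1)·P⁻¹.
Then T⁸ = P·diag(6561, 1)·P⁻¹ = [[-13122, 7], [6561, -3]] · [[3, 7], [1, 2]] = [[-39359, -91840], [19680, 45921]].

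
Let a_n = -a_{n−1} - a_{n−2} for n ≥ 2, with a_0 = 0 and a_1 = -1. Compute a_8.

With companion matrix C = [[-1, -1], [1, 0]], [a_n, a_{n−1}]ᵀ = C·[a_{n−1}, a_{n−2}]ᵀ, so [a_8, a_7]ᵀ = C^7·[a_1, a_0]ᵀ.
C^7 = [[-1, -1], [1, 0]], giving [a_8, a_7]ᵀ = [[1], [-1]].

1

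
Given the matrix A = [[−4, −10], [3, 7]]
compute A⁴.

tr A = 3 and det A = 2, so the characteristic polynomial is λ² − (3)λ + (2) with roots 2 and 1.
Eigenvectors give P = [[5, 2], [−3, −1]] with P⁻¹ = [[−1, −2], [3, 5]], and A = P·diag(2, 1)·P⁻¹.
Then A⁴ = P·diag(16, 1)·P⁻¹ = [[80, 2], [−48, −1]] · [[−1, −2], [3, 5]] = [[−74, −150], [45, 91]].

[[−74, −150], [45, 91]]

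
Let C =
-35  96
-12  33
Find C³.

tr C = -2 and det C = -3, so the characteristic polynomial is λ² − (-2)λ + (-3) with roots 1 and -3.
Eigenvectors give P = [[8, 3], [3, 1]] with P⁻¹ = [[-1, 3], [3, -8]], and C = P·diag(1, -3)·P⁻¹.
Then C³ = P·diag(1, -27)·P⁻¹ = [[8, -81], [3, -27]] · [[-1, 3], [3, -8]] = [[-251, 672], [-84, 225]].

[[-251, 672], [-84, 225]]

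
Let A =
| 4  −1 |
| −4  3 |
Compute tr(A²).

33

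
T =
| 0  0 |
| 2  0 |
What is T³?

T is strictly triangular, hence nilpotent: T² = 0, so T³ = 0.

[[0, 0], [0, 0]]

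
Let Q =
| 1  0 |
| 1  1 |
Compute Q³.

[[1, 0], [3, 1]]

Q = I + N where N = [[0, 0], [1, 0]] is strictly lower-triangular, so N² = 0.
(I + N)³ = I + 3·N = [[1, 0], [3, 1]].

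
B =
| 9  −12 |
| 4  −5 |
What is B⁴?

[[321, −480], [160, −239]]

tr B = 4 and det B = 3, so the characteristic polynomial is λ² − (4)λ + (3) with roots 1 and 3.
Eigenvectors give P = [[−3, 2], [−2, 1]] with P⁻¹ = [[1, −2], [2, −3]], and B = P·diag(1, 3)·P⁻¹.
Then B⁴ = P·diag(1, 81)·P⁻¹ = [[−3, 162], [−2, 81]] · [[1, −2], [2, −3]] = [[321, −480], [160, −239]].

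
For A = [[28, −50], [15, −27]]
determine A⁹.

[[120658, −201950], [60585, −101487]]

tr A = 1 and det A = −6, so the characteristic polynomial is λ² − (1)λ + (−6) with roots 3 and −2.
Eigenvectors give P = [[2, −5], [1, −3]] with P⁻¹ = [[3, −5], [1, −2]], and A = P·diag(3, −2)·P⁻¹.
Then A⁹ = P·diag(19683, −512)·P⁻¹ = [[39366, 2560], [19683, 1536]] · [[3, −5], [1, −2]] = [[120658, −201950], [60585, −101487]].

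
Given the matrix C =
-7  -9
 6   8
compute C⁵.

tr C = 1 and det C = -2, so the characteristic polynomial is λ² − (1)λ + (-2) with roots -1 and 2.
Eigenvectors give P = [[-3, -1], [2, 1]] with P⁻¹ = [[-1, -1], [2, 3]], and C = P·diag(-1, 2)·P⁻¹.
Then C⁵ = P·diag(-1, 32)·P⁻¹ = [[3, -32], [-2, 32]] · [[-1, -1], [2, 3]] = [[-67, -99], [66, 98]].

[[-67, -99], [66, 98]]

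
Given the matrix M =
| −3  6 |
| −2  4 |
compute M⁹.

M² = M (a projection; rank 1, trace 1), so M⁹ = M.

[[−3, 6], [−2, 4]]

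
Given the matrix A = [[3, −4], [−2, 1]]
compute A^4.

A^2 = [[17, −16], [−8, 9]]
A^3 = [[83, −84], [−42, 41]]
A^4 = [[417, −416], [−208, 209]]

[[417, −416], [−208, 209]]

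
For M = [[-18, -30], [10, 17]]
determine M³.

[[-132, -210], [70, 113]]

tr M = -1 and det M = -6, so the characteristic polynomial is λ² − (-1)λ + (-6) with roots -3 and 2.
Eigenvectors give P = [[-2, -3], [1, 2]] with P⁻¹ = [[-2, -3], [1, 2]], and M = P·diag(-3, 2)·P⁻¹.
Then M³ = P·diag(-27, 8)·P⁻¹ = [[54, -24], [-27, 16]] · [[-2, -3], [1, 2]] = [[-132, -210], [70, 113]].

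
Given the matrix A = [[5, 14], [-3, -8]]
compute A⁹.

[[3065, 7154], [-1533, -3578]]

tr A = -3 and det A = 2, so the characteristic polynomial is λ² − (-3)λ + (2) with roots -1 and -2.
Eigenvectors give P = [[7, -2], [-3, 1]] with P⁻¹ = [[1, 2], [3, 7]], and A = P·diag(-1, -2)·P⁻¹.
Then A⁹ = P·diag(-1, -512)·P⁻¹ = [[-7, 1024], [3, -512]] · [[1, 2], [3, 7]] = [[3065, 7154], [-1533, -3578]].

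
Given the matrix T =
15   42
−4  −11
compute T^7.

tr T = 4 and det T = 3, so the characteristic polynomial is λ² − (4)λ + (3) with roots 1 and 3.
Eigenvectors give P = [[−3, 7], [1, −2]] with P⁻¹ = [[2, 7], [1, 3]], and T = P·diag(1, 3)·P⁻¹.
Then T^7 = P·diag(1, 2187)·P⁻¹ = [[−3, 15309], [1, −4374]] · [[2, 7], [1, 3]] = [[15303, 45906], [−4372, −13115]].

[[15303, 45906], [−4372, −13115]]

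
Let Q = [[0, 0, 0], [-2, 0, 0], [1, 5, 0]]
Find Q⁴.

[[0, 0, 0], [0, 0, 0], [0, 0, 0]]

Q is strictly triangular, hence nilpotent: Q³ = 0, so Q⁴ = 0.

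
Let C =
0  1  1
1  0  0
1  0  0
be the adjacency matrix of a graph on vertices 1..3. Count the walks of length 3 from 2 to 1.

2

The number of length-3 walks from vertex 2 to vertex 1 is entry (2,1) of C³, where C is the adjacency matrix.
C² = [[2, 0, 0], [0, 1, 1], [0, 1, 1]]
C³ = [[0, 2, 2], [2, 0, 0], [2, 0, 0]]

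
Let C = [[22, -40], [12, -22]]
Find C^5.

tr C = 0 and det C = -4, so the characteristic polynomial is λ² − (0)λ + (-4) with roots 2 and -2.
Eigenvectors give P = [[2, -5], [1, -3]] with P⁻¹ = [[3, -5], [1, -2]], and C = P·diag(2, -2)·P⁻¹.
Then C^5 = P·diag(32, -32)·P⁻¹ = [[64, 160], [32, 96]] · [[3, -5], [1, -2]] = [[352, -640], [192, -352]].

[[352, -640], [192, -352]]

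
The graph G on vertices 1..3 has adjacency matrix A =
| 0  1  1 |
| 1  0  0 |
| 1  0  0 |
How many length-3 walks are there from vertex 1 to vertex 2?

The number of length-3 walks from vertex 1 to vertex 2 is entry (1,2) of A³, where A is the adjacency matrix.
A² = [[2, 0, 0], [0, 1, 1], [0, 1, 1]]
A³ = [[0, 2, 2], [2, 0, 0], [2, 0, 0]]

2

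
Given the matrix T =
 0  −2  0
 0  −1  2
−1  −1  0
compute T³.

[[4, 2, 4], [2, 7, −2], [2, −1, 6]]

T² = [[0, 2, −4], [−2, −1, −2], [0, 3, −2]]
T³ = [[4, 2, 4], [2, 7, −2], [2, −1, 6]]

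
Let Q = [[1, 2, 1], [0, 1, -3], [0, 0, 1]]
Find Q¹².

Q = I + N where N = [[0, 2, 1], [0, 0, -3], [0, 0, 0]] is strictly upper-triangular, so N³ = 0.
(I + N)¹² = I + 12·N + 66·N² = [[1, 24, -384], [0, 1, -36], [0, 0, 1]].

[[1, 24, -384], [0, 1, -36], [0, 0, 1]]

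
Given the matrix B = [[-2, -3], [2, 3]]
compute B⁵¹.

[[-2, -3], [2, 3]]

B² = B (a projection; rank 1, trace 1), so B⁵¹ = B.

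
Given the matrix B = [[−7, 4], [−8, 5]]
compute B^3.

[[−55, 28], [−56, 29]]

tr B = −2 and det B = −3, so the characteristic polynomial is λ² − (−2)λ + (−3) with roots −3 and 1.
Eigenvectors give P = [[−1, −1], [−1, −2]] with P⁻¹ = [[−2, 1], [1, −1]], and B = P·diag(−3, 1)·P⁻¹.
Then B^3 = P·diag(−27, 1)·P⁻¹ = [[27, −1], [27, −2]] · [[−2, 1], [1, −1]] = [[−55, 28], [−56, 29]].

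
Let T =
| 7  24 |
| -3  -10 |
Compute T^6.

tr T = -3 and det T = 2, so the characteristic polynomial is λ² − (-3)λ + (2) with roots -2 and -1.
Eigenvectors give P = [[8, 3], [-3, -1]] with P⁻¹ = [[-1, -3], [3, 8]], and T = P·diag(-2, -1)·P⁻¹.
Then T^6 = P·diag(64, 1)·P⁻¹ = [[512, 3], [-192, -1]] · [[-1, -3], [3, 8]] = [[-503, -1512], [189, 568]].

[[-503, -1512], [189, 568]]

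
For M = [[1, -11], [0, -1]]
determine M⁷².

M² = I (check: tr M = 0 and det M = -1), so M⁷² = I since 72 is even.

[[1, 0], [0, 1]]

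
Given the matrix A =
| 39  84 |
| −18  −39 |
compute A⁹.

[[255879, 551124], [−118098, −255879]]

tr A = 0 and det A = −9, so the characteristic polynomial is λ² − (0)λ + (−9) with roots −3 and 3.
Eigenvectors give P = [[−2, 7], [1, −3]] with P⁻¹ = [[3, 7], [1, 2]], and A = P·diag(−3, 3)·P⁻¹.
Then A⁹ = P·diag(−19683, 19683)·P⁻¹ = [[39366, 137781], [−19683, −59049]] · [[3, 7], [1, 2]] = [[255879, 551124], [−118098, −255879]].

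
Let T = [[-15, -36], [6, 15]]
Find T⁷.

[[-10935, -26244], [4374, 10935]]

tr T = 0 and det T = -9, so the characteristic polynomial is λ² − (0)λ + (-9) with roots -3 and 3.
Eigenvectors give P = [[-3, -2], [1, 1]] with P⁻¹ = [[-1, -2], [1, 3]], and T = P·diag(-3, 3)·P⁻¹.
Then T⁷ = P·diag(-2187, 2187)·P⁻¹ = [[6561, -4374], [-2187, 2187]] · [[-1, -2], [1, 3]] = [[-10935, -26244], [4374, 10935]].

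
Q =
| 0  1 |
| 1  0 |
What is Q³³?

Q² = I (check: tr Q = 0 and det Q = −1), so Q³³ = Q since 33 is odd.

[[0, 1], [1, 0]]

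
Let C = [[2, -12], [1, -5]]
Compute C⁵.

tr C = -3 and det C = 2, so the characteristic polynomial is λ² − (-3)λ + (2) with roots -1 and -2.
Eigenvectors give P = [[4, 3], [1, 1]] with P⁻¹ = [[1, -3], [-1, 4]], and C = P·diag(-1, -2)·P⁻¹.
Then C⁵ = P·diag(-1, -32)·P⁻¹ = [[-4, -96], [-1, -32]] · [[1, -3], [-1, 4]] = [[92, -372], [31, -125]].

[[92, -372], [31, -125]]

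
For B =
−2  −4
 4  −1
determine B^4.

[[0, −324], [324, 81]]

B^2 = [[−12, 12], [−12, −15]]
B^3 = [[72, 36], [−36, 63]]
B^4 = [[0, −324], [324, 81]]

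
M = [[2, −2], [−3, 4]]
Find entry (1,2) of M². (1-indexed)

−12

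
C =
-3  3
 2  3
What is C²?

[[15, 0], [0, 15]]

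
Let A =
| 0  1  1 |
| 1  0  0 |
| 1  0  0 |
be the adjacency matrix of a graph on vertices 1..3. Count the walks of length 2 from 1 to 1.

The number of length-2 walks from vertex 1 to vertex 1 is entry (1,1) of A², where A is the adjacency matrix.
A² = [[2, 0, 0], [0, 1, 1], [0, 1, 1]]

2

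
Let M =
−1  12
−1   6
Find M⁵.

[[−601, 2532], [−211, 876]]

tr M = 5 and det M = 6, so the characteristic polynomial is λ² − (5)λ + (6) with roots 2 and 3.
Eigenvectors give P = [[4, 3], [1, 1]] with P⁻¹ = [[1, −3], [−1, 4]], and M = P·diag(2, 3)·P⁻¹.
Then M⁵ = P·diag(32, 243)·P⁻¹ = [[128, 729], [32, 243]] · [[1, −3], [−1, 4]] = [[−601, 2532], [−211, 876]].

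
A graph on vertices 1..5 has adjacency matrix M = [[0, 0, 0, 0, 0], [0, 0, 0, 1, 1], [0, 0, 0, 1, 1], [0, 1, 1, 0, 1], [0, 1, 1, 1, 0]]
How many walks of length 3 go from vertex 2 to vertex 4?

The number of length-3 walks from vertex 2 to vertex 4 is entry (2,4) of M³, where M is the adjacency matrix.
M² = [[0, 0, 0, 0, 0], [0, 2, 2, 1, 1], [0, 2, 2, 1, 1], [0, 1, 1, 3, 2], [0, 1, 1, 2, 3]]
M³ = [[0, 0, 0, 0, 0], [0, 2, 2, 5, 5], [0, 2, 2, 5, 5], [0, 5, 5, 4, 5], [0, 5, 5, 5, 4]]

5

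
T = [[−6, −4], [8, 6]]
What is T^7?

[[−384, −256], [512, 384]]

tr T = 0 and det T = −4, so the characteristic polynomial is λ² − (0)λ + (−4) with roots −2 and 2.
Eigenvectors give P = [[−1, −1], [1, 2]] with P⁻¹ = [[−2, −1], [1, 1]], and T = P·diag(−2, 2)·P⁻¹.
Then T^7 = P·diag(−128, 128)·P⁻¹ = [[128, −128], [−128, 256]] · [[−2, −1], [1, 1]] = [[−384, −256], [512, 384]].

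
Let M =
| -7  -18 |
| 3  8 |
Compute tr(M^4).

tr M = 1 and det M = -2, so the characteristic polynomial is λ² − (1)λ + (-2) with roots 2 and -1.
Eigenvectors give P = [[-2, 3], [1, -1]] with P⁻¹ = [[1, 3], [1, 2]], and M = P·diag(2, -1)·P⁻¹.
Then M^4 = P·diag(16, 1)·P⁻¹ = [[-32, 3], [16, -1]] · [[1, 3], [1, 2]] = [[-29, -90], [15, 46]].

17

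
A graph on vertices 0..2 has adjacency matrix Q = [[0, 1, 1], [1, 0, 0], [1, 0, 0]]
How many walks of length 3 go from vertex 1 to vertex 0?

2

The number of length-3 walks from vertex 1 to vertex 0 is entry (1,0) of Q³, where Q is the adjacency matrix.
Q² = [[2, 0, 0], [0, 1, 1], [0, 1, 1]]
Q³ = [[0, 2, 2], [2, 0, 0], [2, 0, 0]]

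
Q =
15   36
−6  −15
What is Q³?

[[135, 324], [−54, −135]]

tr Q = 0 and det Q = −9, so the characteristic polynomial is λ² − (0)λ + (−9) with roots −3 and 3.
Eigenvectors give P = [[−2, 3], [1, −1]] with P⁻¹ = [[1, 3], [1, 2]], and Q = P·diag(−3, 3)·P⁻¹.
Then Q³ = P·diag(−27, 27)·P⁻¹ = [[54, 81], [−27, −27]] · [[1, 3], [1, 2]] = [[135, 324], [−54, −135]].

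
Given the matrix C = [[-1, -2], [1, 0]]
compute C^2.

[[-1, 2], [-1, -2]]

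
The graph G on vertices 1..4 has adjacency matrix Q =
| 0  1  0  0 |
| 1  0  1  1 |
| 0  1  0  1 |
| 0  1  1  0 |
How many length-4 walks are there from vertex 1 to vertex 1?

The number of length-4 walks from vertex 1 to vertex 1 is entry (1,1) of Q⁴, where Q is the adjacency matrix.
Q² = [[1, 0, 1, 1], [0, 3, 1, 1], [1, 1, 2, 1], [1, 1, 1, 2]]
Q³ = [[0, 3, 1, 1], [3, 2, 4, 4], [1, 4, 2, 3], [1, 4, 3, 2]]
Q⁴ = [[3, 2, 4, 4], [2, 11, 6, 6], [4, 6, 7, 6], [4, 6, 6, 7]]

3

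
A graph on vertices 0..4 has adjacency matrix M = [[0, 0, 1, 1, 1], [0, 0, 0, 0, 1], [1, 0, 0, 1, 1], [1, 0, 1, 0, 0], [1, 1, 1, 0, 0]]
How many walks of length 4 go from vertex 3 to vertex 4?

12

The number of length-4 walks from vertex 3 to vertex 4 is entry (3,4) of M⁴, where M is the adjacency matrix.
M² = [[3, 1, 2, 1, 1], [1, 1, 1, 0, 0], [2, 1, 3, 1, 1], [1, 0, 1, 2, 2], [1, 0, 1, 2, 3]]
M³ = [[4, 1, 5, 5, 6], [1, 0, 1, 2, 3], [5, 1, 4, 5, 6], [5, 2, 5, 2, 2], [6, 3, 6, 2, 2]]
M⁴ = [[16, 6, 15, 9, 10], [6, 3, 6, 2, 2], [15, 6, 16, 9, 10], [9, 2, 9, 10, 12], [10, 2, 10, 12, 15]]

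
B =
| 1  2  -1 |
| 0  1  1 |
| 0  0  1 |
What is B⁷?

[[1, 14, 35], [0, 1, 7], [0, 0, 1]]

B = I + N where N = [[0, 2, -1], [0, 0, 1], [0, 0, 0]] is strictly upper-triangular, so N³ = 0.
(I + N)⁷ = I + 7·N + 21·N² = [[1, 14, 35], [0, 1, 7], [0, 0, 1]].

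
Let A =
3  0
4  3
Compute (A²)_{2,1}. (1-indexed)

24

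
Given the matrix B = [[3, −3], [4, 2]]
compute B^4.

[[−291, 165], [−220, −236]]

B^2 = [[−3, −15], [20, −8]]
B^3 = [[−69, −21], [28, −76]]
B^4 = [[−291, 165], [−220, −236]]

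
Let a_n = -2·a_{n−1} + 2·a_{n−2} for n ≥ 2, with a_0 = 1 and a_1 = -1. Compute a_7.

-568

With companion matrix Q = [[-2, 2], [1, 0]], [a_n, a_{n−1}]ᵀ = Q·[a_{n−1}, a_{n−2}]ᵀ, so [a_7, a_6]ᵀ = Q⁶·[a_1, a_0]ᵀ.
Q⁶ = [[328, -240], [-120, 88]], giving [a_7, a_6]ᵀ = [[-568], [208]].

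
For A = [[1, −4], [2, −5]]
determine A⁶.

tr A = −4 and det A = 3, so the characteristic polynomial is λ² − (−4)λ + (3) with roots −1 and −3.
Eigenvectors give P = [[2, 1], [1, 1]] with P⁻¹ = [[1, −1], [−1, 2]], and A = P·diag(−1, −3)·P⁻¹.
Then A⁶ = P·diag(1, 729)·P⁻¹ = [[2, 729], [1, 729]] · [[1, −1], [−1, 2]] = [[−727, 1456], [−728, 1457]].

[[−727, 1456], [−728, 1457]]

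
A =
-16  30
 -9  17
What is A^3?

[[-46, 90], [-27, 53]]

tr A = 1 and det A = -2, so the characteristic polynomial is λ² − (1)λ + (-2) with roots -1 and 2.
Eigenvectors give P = [[2, -5], [1, -3]] with P⁻¹ = [[3, -5], [1, -2]], and A = P·diag(-1, 2)·P⁻¹.
Then A^3 = P·diag(-1, 8)·P⁻¹ = [[-2, -40], [-1, -24]] · [[3, -5], [1, -2]] = [[-46, 90], [-27, 53]].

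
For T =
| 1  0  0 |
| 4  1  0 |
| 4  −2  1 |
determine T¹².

T = I + N where N = [[0, 0, 0], [4, 0, 0], [4, −2, 0]] is strictly lower-triangular, so N³ = 0.
(I + N)¹² = I + 12·N + 66·N² = [[1, 0, 0], [48, 1, 0], [−480, −24, 1]].

[[1, 0, 0], [48, 1, 0], [−480, −24, 1]]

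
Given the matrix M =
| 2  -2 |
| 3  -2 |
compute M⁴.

[[4, 0], [0, 4]]

M² = [[-2, 0], [0, -2]]
M³ = [[-4, 4], [-6, 4]]
M⁴ = [[4, 0], [0, 4]]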